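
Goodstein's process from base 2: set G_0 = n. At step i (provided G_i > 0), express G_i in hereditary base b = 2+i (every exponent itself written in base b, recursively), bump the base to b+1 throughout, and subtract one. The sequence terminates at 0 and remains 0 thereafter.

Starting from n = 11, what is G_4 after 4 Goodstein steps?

(0) 11|_2 = 2^(2 + 1) + 2 + 1 ↦ 3^(3 + 1) + 3 + 1|_3 = 85 ⇒ 84
(1) 84|_3 = 3^(3 + 1) + 3 ↦ 4^(4 + 1) + 4|_4 = 1028 ⇒ 1027
(2) 1027|_4 = 4^(4 + 1) + 3 ↦ 5^(5 + 1) + 3|_5 = 15628 ⇒ 15627
(3) 15627|_5 = 5^(5 + 1) + 2 ↦ 6^(6 + 1) + 2|_6 = 279938 ⇒ 279937
(4) 279937|_6 = 6^(6 + 1) + 1 ↦ 7^(7 + 1) + 1|_7 = 5764802 ⇒ 5764801

279937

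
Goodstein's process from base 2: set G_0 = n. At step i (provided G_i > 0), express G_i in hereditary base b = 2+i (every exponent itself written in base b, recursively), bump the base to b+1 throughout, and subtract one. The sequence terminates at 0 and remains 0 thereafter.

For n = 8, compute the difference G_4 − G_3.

base 2: 8 = 2^(2 + 1); at 3: 3^(3 + 1) = 81; next = 80
base 3: 80 = 2·3^3 + 2·3^2 + 2·3 + 2; at 4: 2·4^4 + 2·4^2 + 2·4 + 2 = 554; next = 553
base 4: 553 = 2·4^4 + 2·4^2 + 2·4 + 1; at 5: 2·5^5 + 2·5^2 + 2·5 + 1 = 6311; next = 6310
base 5: 6310 = 2·5^5 + 2·5^2 + 2·5; at 6: 2·6^6 + 2·6^2 + 2·6 = 93396; next = 93395

87085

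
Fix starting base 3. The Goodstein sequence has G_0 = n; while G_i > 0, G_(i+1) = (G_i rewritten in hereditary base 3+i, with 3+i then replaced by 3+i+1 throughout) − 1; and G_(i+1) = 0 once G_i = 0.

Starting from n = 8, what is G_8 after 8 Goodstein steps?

11

step 0: 8 = 2·3 + 2; sub 4 for 3: 2·4 + 2; = 10; G_1 = 10−1 = 9
step 1: 9 = 2·4 + 1; sub 5 for 4: 2·5 + 1; = 11; G_2 = 11−1 = 10
step 2: 10 = 2·5; sub 6 for 5: 2·6; = 12; G_3 = 12−1 = 11
step 3: 11 = 6 + 5; sub 7 for 6: 7 + 5; = 12; G_4 = 12−1 = 11
step 4: 11 = 7 + 4; sub 8 for 7: 8 + 4; = 12; G_5 = 12−1 = 11
step 5: 11 = 8 + 3; sub 9 for 8: 9 + 3; = 12; G_6 = 12−1 = 11
step 6: 11 = 9 + 2; sub 10 for 9: 10 + 2; = 12; G_7 = 12−1 = 11
step 7: 11 = 10 + 1; sub 11 for 10: 11 + 1; = 12; G_8 = 12−1 = 11
step 8: 11 = 11; sub 12 for 11: 12; = 12; G_9 = 12−1 = 11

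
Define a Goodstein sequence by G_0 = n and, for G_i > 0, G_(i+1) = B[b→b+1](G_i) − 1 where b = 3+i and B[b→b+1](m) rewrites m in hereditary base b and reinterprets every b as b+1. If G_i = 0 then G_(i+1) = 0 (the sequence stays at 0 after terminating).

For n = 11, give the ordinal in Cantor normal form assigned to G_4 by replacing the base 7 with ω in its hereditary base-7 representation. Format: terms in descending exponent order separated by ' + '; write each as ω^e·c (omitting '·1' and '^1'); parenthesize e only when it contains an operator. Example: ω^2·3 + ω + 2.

ω·5 + 4

G_0=11  [base 3] 3^2 + 2  →[3↦4]→  4^2 + 2 = 18  −1 ⇒ G_1=17
G_1=17  [base 4] 4^2 + 1  →[4↦5]→  5^2 + 1 = 26  −1 ⇒ G_2=25
G_2=25  [base 5] 5^2  →[5↦6]→  6^2 = 36  −1 ⇒ G_3=35
G_3=35  [base 6] 5·6 + 5  →[6↦7]→  5·7 + 5 = 40  −1 ⇒ G_4=39
G_4=39  [base 7] 5·7 + 4  →[7↦8]→  5·8 + 4 = 44  −1 ⇒ G_5=43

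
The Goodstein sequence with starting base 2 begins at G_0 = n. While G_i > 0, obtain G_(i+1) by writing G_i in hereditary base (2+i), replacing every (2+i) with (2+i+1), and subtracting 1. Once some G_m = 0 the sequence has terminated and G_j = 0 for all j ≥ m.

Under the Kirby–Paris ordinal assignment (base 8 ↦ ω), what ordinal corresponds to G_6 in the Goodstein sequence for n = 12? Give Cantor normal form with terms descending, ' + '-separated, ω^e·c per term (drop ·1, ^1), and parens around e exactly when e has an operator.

ω^(ω + 1) + ω^2·2 + ω + 3

step 0: 12 = 2^(2 + 1) + 2^2; sub 3 for 2: 3^(3 + 1) + 3^3; = 108; G_1 = 108−1 = 107
step 1: 107 = 3^(3 + 1) + 2·3^2 + 2·3 + 2; sub 4 for 3: 4^(4 + 1) + 2·4^2 + 2·4 + 2; = 1066; G_2 = 1066−1 = 1065
step 2: 1065 = 4^(4 + 1) + 2·4^2 + 2·4 + 1; sub 5 for 4: 5^(5 + 1) + 2·5^2 + 2·5 + 1; = 15686; G_3 = 15686−1 = 15685
step 3: 15685 = 5^(5 + 1) + 2·5^2 + 2·5; sub 6 for 5: 6^(6 + 1) + 2·6^2 + 2·6; = 280020; G_4 = 280020−1 = 280019
step 4: 280019 = 6^(6 + 1) + 2·6^2 + 6 + 5; sub 7 for 6: 7^(7 + 1) + 2·7^2 + 7 + 5; = 5764911; G_5 = 5764911−1 = 5764910
step 5: 5764910 = 7^(7 + 1) + 2·7^2 + 7 + 4; sub 8 for 7: 8^(8 + 1) + 2·8^2 + 8 + 4; = 134217868; G_6 = 134217868−1 = 134217867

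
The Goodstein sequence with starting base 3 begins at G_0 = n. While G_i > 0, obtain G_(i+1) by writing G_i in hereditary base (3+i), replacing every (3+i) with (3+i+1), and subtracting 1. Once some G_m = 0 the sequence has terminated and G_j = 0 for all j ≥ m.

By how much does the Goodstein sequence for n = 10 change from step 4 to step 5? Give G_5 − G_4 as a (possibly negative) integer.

3

i=0: 10 = 3^2 + 1 (b=3); 3→4: 4^2 + 1 = 17; 17−1 = 16
i=1: 16 = 4^2 (b=4); 4→5: 5^2 = 25; 25−1 = 24
i=2: 24 = 4·5 + 4 (b=5); 5→6: 4·6 + 4 = 28; 28−1 = 27
i=3: 27 = 4·6 + 3 (b=6); 6→7: 4·7 + 3 = 31; 31−1 = 30
i=4: 30 = 4·7 + 2 (b=7); 7→8: 4·8 + 2 = 34; 34−1 = 33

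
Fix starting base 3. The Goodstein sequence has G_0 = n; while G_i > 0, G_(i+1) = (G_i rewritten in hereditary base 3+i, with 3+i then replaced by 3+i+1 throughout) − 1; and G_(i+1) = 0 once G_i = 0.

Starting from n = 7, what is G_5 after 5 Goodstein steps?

7 —HB3→ 2·3 + 1 —bump→ 2·4 + 1 = 9 —(−1)→ 8
8 —HB4→ 2·4 —bump→ 2·5 = 10 —(−1)→ 9
9 —HB5→ 5 + 4 —bump→ 6 + 4 = 10 —(−1)→ 9
9 —HB6→ 6 + 3 —bump→ 7 + 3 = 10 —(−1)→ 9
9 —HB7→ 7 + 2 —bump→ 8 + 2 = 10 —(−1)→ 9
9 —HB8→ 8 + 1 —bump→ 9 + 1 = 10 —(−1)→ 9

9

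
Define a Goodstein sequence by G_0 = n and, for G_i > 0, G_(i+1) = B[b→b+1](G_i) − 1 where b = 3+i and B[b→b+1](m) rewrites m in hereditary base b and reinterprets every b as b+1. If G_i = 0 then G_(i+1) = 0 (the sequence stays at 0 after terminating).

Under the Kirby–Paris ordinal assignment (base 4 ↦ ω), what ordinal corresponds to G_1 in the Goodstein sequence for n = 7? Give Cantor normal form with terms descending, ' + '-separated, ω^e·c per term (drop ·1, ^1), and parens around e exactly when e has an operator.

[0] 7 ≡ 2·3 + 1 (base 3). Lift 4: 9. −1: 8.
[1] 8 ≡ 2·4 (base 4). Lift 5: 10. −1: 9.

ω·2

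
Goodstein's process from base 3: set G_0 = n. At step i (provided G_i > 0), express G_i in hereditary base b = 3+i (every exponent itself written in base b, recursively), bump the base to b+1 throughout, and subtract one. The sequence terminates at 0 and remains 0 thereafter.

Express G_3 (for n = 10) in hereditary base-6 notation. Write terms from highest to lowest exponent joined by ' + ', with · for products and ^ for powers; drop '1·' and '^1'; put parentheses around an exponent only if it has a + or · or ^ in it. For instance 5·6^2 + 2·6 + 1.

G_0 = 10. HB_3(10) = 3^2 + 1. Bump = 17. G_1 = 16.
G_1 = 16. HB_4(16) = 4^2. Bump = 25. G_2 = 24.
G_2 = 24. HB_5(24) = 4·5 + 4. Bump = 28. G_3 = 27.
G_3 = 27. HB_6(27) = 4·6 + 3. Bump = 31. G_4 = 30.

4·6 + 3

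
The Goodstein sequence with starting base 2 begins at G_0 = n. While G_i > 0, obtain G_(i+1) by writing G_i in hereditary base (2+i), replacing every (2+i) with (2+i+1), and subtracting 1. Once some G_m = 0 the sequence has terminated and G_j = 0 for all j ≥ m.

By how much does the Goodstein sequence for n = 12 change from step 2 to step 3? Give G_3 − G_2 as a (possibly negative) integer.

G_0=12  [base 2] 2^(2 + 1) + 2^2  →[2↦3]→  3^(3 + 1) + 3^3 = 108  −1 ⇒ G_1=107
G_1=107  [base 3] 3^(3 + 1) + 2·3^2 + 2·3 + 2  →[3↦4]→  4^(4 + 1) + 2·4^2 + 2·4 + 2 = 1066  −1 ⇒ G_2=1065
G_2=1065  [base 4] 4^(4 + 1) + 2·4^2 + 2·4 + 1  →[4↦5]→  5^(5 + 1) + 2·5^2 + 2·5 + 1 = 15686  −1 ⇒ G_3=15685

14620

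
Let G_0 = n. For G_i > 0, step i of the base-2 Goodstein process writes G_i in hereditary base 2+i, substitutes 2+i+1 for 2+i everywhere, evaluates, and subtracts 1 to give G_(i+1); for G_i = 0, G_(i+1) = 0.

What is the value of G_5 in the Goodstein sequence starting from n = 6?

98039

G_0 = 6. HB_2(6) = 2^2 + 2. Bump = 30. G_1 = 29.
G_1 = 29. HB_3(29) = 3^3 + 2. Bump = 258. G_2 = 257.
G_2 = 257. HB_4(257) = 4^4 + 1. Bump = 3126. G_3 = 3125.
G_3 = 3125. HB_5(3125) = 5^5. Bump = 46656. G_4 = 46655.
G_4 = 46655. HB_6(46655) = 5·6^5 + 5·6^4 + 5·6^3 + 5·6^2 + 5·6 + 5. Bump = 98040. G_5 = 98039.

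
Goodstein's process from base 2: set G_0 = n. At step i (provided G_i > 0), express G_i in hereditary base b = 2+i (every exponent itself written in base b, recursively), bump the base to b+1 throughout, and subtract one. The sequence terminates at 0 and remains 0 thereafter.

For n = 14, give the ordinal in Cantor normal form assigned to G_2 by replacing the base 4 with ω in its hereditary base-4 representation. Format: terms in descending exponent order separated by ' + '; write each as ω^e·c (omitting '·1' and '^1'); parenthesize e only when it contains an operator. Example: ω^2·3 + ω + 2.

ω^(ω + 1) + ω^ω + 1

G_0=14  [base 2] 2^(2 + 1) + 2^2 + 2  →[2↦3]→  3^(3 + 1) + 3^3 + 3 = 111  −1 ⇒ G_1=110
G_1=110  [base 3] 3^(3 + 1) + 3^3 + 2  →[3↦4]→  4^(4 + 1) + 4^4 + 2 = 1282  −1 ⇒ G_2=1281
G_2=1281  [base 4] 4^(4 + 1) + 4^4 + 1  →[4↦5]→  5^(5 + 1) + 5^5 + 1 = 18751  −1 ⇒ G_3=18750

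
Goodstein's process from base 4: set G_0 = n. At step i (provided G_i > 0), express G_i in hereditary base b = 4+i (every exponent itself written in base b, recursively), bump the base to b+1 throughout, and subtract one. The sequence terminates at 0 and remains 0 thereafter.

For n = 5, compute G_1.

5

step 0: 5 = 4 + 1; sub 5 for 4: 5 + 1; = 6; G_1 = 6−1 = 5
step 1: 5 = 5; sub 6 for 5: 6; = 6; G_2 = 6−1 = 5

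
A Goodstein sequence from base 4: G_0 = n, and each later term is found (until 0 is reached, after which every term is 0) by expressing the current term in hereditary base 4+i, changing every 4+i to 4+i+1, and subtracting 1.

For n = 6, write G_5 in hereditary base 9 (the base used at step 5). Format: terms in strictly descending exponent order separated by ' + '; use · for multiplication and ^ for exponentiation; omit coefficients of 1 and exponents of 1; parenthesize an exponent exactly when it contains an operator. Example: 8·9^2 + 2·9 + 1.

4

step 0: 6 = 4 + 2; sub 5 for 4: 5 + 2; = 7; G_1 = 7−1 = 6
step 1: 6 = 5 + 1; sub 6 for 5: 6 + 1; = 7; G_2 = 7−1 = 6
step 2: 6 = 6; sub 7 for 6: 7; = 7; G_3 = 7−1 = 6
step 3: 6 = 6; sub 8 for 7: 6; = 6; G_4 = 6−1 = 5
step 4: 5 = 5; sub 9 for 8: 5; = 5; G_5 = 5−1 = 4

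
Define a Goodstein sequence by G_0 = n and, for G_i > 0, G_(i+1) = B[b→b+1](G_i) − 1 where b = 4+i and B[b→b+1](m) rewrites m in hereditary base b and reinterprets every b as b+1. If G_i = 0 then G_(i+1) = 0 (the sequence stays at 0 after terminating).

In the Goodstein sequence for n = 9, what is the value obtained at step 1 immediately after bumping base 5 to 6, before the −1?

12

G_0=9  [base 4] 2·4 + 1  →[4↦5]→  2·5 + 1 = 11  −1 ⇒ G_1=10
G_1=10  [base 5] 2·5  →[5↦6]→  2·6 = 12  −1 ⇒ G_2=11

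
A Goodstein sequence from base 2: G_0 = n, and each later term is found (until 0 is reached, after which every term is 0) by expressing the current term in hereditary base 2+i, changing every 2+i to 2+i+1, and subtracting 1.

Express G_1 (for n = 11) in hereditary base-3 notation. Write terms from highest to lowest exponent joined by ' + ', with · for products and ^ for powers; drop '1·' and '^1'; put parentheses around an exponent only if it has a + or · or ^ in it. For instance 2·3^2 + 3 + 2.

3^(3 + 1) + 3

G_0 = 11. HB_2(11) = 2^(2 + 1) + 2 + 1. Bump = 85. G_1 = 84.
G_1 = 84. HB_3(84) = 3^(3 + 1) + 3. Bump = 1028. G_2 = 1027.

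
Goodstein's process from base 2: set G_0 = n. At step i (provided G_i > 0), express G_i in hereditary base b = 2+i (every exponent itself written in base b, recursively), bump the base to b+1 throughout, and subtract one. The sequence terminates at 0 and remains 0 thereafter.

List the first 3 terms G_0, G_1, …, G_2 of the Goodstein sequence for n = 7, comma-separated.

G_0=7  [base 2] 2^2 + 2 + 1  →[2↦3]→  3^3 + 3 + 1 = 31  −1 ⇒ G_1=30
G_1=30  [base 3] 3^3 + 3  →[3↦4]→  4^4 + 4 = 260  −1 ⇒ G_2=259

7, 30, 259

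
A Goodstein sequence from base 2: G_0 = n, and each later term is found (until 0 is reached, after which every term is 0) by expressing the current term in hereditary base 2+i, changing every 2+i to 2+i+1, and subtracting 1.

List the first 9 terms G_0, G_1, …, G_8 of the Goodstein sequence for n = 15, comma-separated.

15, 111, 1283, 18752, 326593, 6588344, 150994943, 3524450280, 100077777775

step 0: 15 = 2^(2 + 1) + 2^2 + 2 + 1; sub 3 for 2: 3^(3 + 1) + 3^3 + 3 + 1; = 112; G_1 = 112−1 = 111
step 1: 111 = 3^(3 + 1) + 3^3 + 3; sub 4 for 3: 4^(4 + 1) + 4^4 + 4; = 1284; G_2 = 1284−1 = 1283
step 2: 1283 = 4^(4 + 1) + 4^4 + 3; sub 5 for 4: 5^(5 + 1) + 5^5 + 3; = 18753; G_3 = 18753−1 = 18752
step 3: 18752 = 5^(5 + 1) + 5^5 + 2; sub 6 for 5: 6^(6 + 1) + 6^6 + 2; = 326594; G_4 = 326594−1 = 326593
step 4: 326593 = 6^(6 + 1) + 6^6 + 1; sub 7 for 6: 7^(7 + 1) + 7^7 + 1; = 6588345; G_5 = 6588345−1 = 6588344
step 5: 6588344 = 7^(7 + 1) + 7^7; sub 8 for 7: 8^(8 + 1) + 8^8; = 150994944; G_6 = 150994944−1 = 150994943
step 6: 150994943 = 8^(8 + 1) + 7·8^7 + 7·8^6 + 7·8^5 + 7·8^4 + 7·8^3 + 7·8^2 + 7·8 + 7; sub 9 for 8: 9^(9 + 1) + 7·9^7 + 7·9^6 + 7·9^5 + 7·9^4 + 7·9^3 + 7·9^2 + 7·9 + 7; = 3524450281; G_7 = 3524450281−1 = 3524450280
step 7: 3524450280 = 9^(9 + 1) + 7·9^7 + 7·9^6 + 7·9^5 + 7·9^4 + 7·9^3 + 7·9^2 + 7·9 + 6; sub 10 for 9: 10^(10 + 1) + 7·10^7 + 7·10^6 + 7·10^5 + 7·10^4 + 7·10^3 + 7·10^2 + 7·10 + 6; = 100077777776; G_8 = 100077777776−1 = 100077777775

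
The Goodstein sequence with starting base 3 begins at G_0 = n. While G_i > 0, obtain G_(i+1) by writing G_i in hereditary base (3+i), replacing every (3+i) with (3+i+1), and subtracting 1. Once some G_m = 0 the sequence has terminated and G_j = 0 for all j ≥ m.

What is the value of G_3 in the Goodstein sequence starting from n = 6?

7

6 —HB3→ 2·3 —bump→ 2·4 = 8 —(−1)→ 7
7 —HB4→ 4 + 3 —bump→ 5 + 3 = 8 —(−1)→ 7
7 —HB5→ 5 + 2 —bump→ 6 + 2 = 8 —(−1)→ 7
7 —HB6→ 6 + 1 —bump→ 7 + 1 = 8 —(−1)→ 7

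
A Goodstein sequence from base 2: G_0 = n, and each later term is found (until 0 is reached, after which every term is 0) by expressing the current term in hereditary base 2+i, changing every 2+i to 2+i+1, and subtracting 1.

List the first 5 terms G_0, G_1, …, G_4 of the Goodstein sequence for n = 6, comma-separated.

i=0: 6 = 2^2 + 2 (b=2); 2→3: 3^3 + 3 = 30; 30−1 = 29
i=1: 29 = 3^3 + 2 (b=3); 3→4: 4^4 + 2 = 258; 258−1 = 257
i=2: 257 = 4^4 + 1 (b=4); 4→5: 5^5 + 1 = 3126; 3126−1 = 3125
i=3: 3125 = 5^5 (b=5); 5→6: 6^6 = 46656; 46656−1 = 46655

6, 29, 257, 3125, 46655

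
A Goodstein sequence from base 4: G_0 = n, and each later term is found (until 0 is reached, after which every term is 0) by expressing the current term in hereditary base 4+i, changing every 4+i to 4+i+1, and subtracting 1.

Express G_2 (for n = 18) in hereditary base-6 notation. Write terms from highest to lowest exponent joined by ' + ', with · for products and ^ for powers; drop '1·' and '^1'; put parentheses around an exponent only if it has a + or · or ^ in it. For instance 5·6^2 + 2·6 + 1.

6^2

base 4: 18 = 4^2 + 2; at 5: 5^2 + 2 = 27; next = 26
base 5: 26 = 5^2 + 1; at 6: 6^2 + 1 = 37; next = 36
base 6: 36 = 6^2; at 7: 7^2 = 49; next = 48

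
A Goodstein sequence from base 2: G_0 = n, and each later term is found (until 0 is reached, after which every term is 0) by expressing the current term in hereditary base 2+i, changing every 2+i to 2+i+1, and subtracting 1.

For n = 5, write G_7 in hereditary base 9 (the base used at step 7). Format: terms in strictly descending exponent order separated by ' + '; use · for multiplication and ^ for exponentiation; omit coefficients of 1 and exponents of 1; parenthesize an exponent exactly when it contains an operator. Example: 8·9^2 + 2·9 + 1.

3·9^3 + 3·9^2 + 2·9 + 6

i=0: 5 = 2^2 + 1 (b=2); 2→3: 3^3 + 1 = 28; 28−1 = 27
i=1: 27 = 3^3 (b=3); 3→4: 4^4 = 256; 256−1 = 255
i=2: 255 = 3·4^3 + 3·4^2 + 3·4 + 3 (b=4); 4→5: 3·5^3 + 3·5^2 + 3·5 + 3 = 468; 468−1 = 467
i=3: 467 = 3·5^3 + 3·5^2 + 3·5 + 2 (b=5); 5→6: 3·6^3 + 3·6^2 + 3·6 + 2 = 776; 776−1 = 775
i=4: 775 = 3·6^3 + 3·6^2 + 3·6 + 1 (b=6); 6→7: 3·7^3 + 3·7^2 + 3·7 + 1 = 1198; 1198−1 = 1197
i=5: 1197 = 3·7^3 + 3·7^2 + 3·7 (b=7); 7→8: 3·8^3 + 3·8^2 + 3·8 = 1752; 1752−1 = 1751
i=6: 1751 = 3·8^3 + 3·8^2 + 2·8 + 7 (b=8); 8→9: 3·9^3 + 3·9^2 + 2·9 + 7 = 2455; 2455−1 = 2454
i=7: 2454 = 3·9^3 + 3·9^2 + 2·9 + 6 (b=9); 9→10: 3·10^3 + 3·10^2 + 2·10 + 6 = 3326; 3326−1 = 3325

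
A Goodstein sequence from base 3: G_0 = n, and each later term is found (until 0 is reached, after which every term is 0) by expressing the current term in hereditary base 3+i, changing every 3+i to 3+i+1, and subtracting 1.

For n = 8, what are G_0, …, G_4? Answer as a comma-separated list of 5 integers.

8, 9, 10, 11, 11

step 0: 8 = 2·3 + 2; sub 4 for 3: 2·4 + 2; = 10; G_1 = 10−1 = 9
step 1: 9 = 2·4 + 1; sub 5 for 4: 2·5 + 1; = 11; G_2 = 11−1 = 10
step 2: 10 = 2·5; sub 6 for 5: 2·6; = 12; G_3 = 12−1 = 11
step 3: 11 = 6 + 5; sub 7 for 6: 7 + 5; = 12; G_4 = 12−1 = 11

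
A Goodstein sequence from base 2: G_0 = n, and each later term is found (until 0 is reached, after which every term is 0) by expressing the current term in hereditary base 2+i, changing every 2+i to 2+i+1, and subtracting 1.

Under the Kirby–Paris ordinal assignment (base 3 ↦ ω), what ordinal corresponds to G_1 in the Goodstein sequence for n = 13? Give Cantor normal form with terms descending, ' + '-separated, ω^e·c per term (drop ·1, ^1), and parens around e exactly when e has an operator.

step 0: 13 = 2^(2 + 1) + 2^2 + 1; sub 3 for 2: 3^(3 + 1) + 3^3 + 1; = 109; G_1 = 109−1 = 108
step 1: 108 = 3^(3 + 1) + 3^3; sub 4 for 3: 4^(4 + 1) + 4^4; = 1280; G_2 = 1280−1 = 1279

ω^(ω + 1) + ω^ω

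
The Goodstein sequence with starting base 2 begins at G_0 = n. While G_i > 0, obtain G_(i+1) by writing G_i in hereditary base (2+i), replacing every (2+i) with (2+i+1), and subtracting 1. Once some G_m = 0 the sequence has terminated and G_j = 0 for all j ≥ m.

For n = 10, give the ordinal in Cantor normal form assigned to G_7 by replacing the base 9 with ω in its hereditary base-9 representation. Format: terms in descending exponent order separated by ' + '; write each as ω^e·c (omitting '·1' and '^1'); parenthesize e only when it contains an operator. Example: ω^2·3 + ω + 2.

ω^ω·5 + ω^5·5 + ω^4·5 + ω^3·5 + ω^2·5 + ω·5 + 2

(0) 10|_2 = 2^(2 + 1) + 2 ↦ 3^(3 + 1) + 3|_3 = 84 ⇒ 83
(1) 83|_3 = 3^(3 + 1) + 2 ↦ 4^(4 + 1) + 2|_4 = 1026 ⇒ 1025
(2) 1025|_4 = 4^(4 + 1) + 1 ↦ 5^(5 + 1) + 1|_5 = 15626 ⇒ 15625
(3) 15625|_5 = 5^(5 + 1) ↦ 6^(6 + 1)|_6 = 279936 ⇒ 279935
(4) 279935|_6 = 5·6^6 + 5·6^5 + 5·6^4 + 5·6^3 + 5·6^2 + 5·6 + 5 ↦ 5·7^7 + 5·7^5 + 5·7^4 + 5·7^3 + 5·7^2 + 5·7 + 5|_7 = 4215755 ⇒ 4215754
(5) 4215754|_7 = 5·7^7 + 5·7^5 + 5·7^4 + 5·7^3 + 5·7^2 + 5·7 + 4 ↦ 5·8^8 + 5·8^5 + 5·8^4 + 5·8^3 + 5·8^2 + 5·8 + 4|_8 = 84073324 ⇒ 84073323
(6) 84073323|_8 = 5·8^8 + 5·8^5 + 5·8^4 + 5·8^3 + 5·8^2 + 5·8 + 3 ↦ 5·9^9 + 5·9^5 + 5·9^4 + 5·9^3 + 5·9^2 + 5·9 + 3|_9 = 1937434593 ⇒ 1937434592
(7) 1937434592|_9 = 5·9^9 + 5·9^5 + 5·9^4 + 5·9^3 + 5·9^2 + 5·9 + 2 ↦ 5·10^10 + 5·10^5 + 5·10^4 + 5·10^3 + 5·10^2 + 5·10 + 2|_10 = 50000555552 ⇒ 50000555551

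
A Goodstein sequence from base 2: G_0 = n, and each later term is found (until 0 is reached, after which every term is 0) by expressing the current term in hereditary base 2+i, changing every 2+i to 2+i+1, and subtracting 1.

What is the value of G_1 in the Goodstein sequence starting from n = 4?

(0) 4|_2 = 2^2 ↦ 3^3|_3 = 27 ⇒ 26
(1) 26|_3 = 2·3^2 + 2·3 + 2 ↦ 2·4^2 + 2·4 + 2|_4 = 42 ⇒ 41

26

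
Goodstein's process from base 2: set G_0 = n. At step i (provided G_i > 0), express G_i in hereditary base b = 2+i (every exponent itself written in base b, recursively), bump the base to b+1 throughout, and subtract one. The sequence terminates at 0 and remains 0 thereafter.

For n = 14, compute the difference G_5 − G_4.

G_0 = 14. HB_2(14) = 2^(2 + 1) + 2^2 + 2. Bump = 111. G_1 = 110.
G_1 = 110. HB_3(110) = 3^(3 + 1) + 3^3 + 2. Bump = 1282. G_2 = 1281.
G_2 = 1281. HB_4(1281) = 4^(4 + 1) + 4^4 + 1. Bump = 18751. G_3 = 18750.
G_3 = 18750. HB_5(18750) = 5^(5 + 1) + 5^5. Bump = 326592. G_4 = 326591.
G_4 = 326591. HB_6(326591) = 6^(6 + 1) + 5·6^5 + 5·6^4 + 5·6^3 + 5·6^2 + 5·6 + 5. Bump = 5862841. G_5 = 5862840.

5536249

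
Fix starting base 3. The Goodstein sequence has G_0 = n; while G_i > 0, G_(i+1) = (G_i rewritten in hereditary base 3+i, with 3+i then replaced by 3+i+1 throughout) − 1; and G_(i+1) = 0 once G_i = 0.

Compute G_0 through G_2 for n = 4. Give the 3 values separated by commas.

(0) 4|_3 = 3 + 1 ↦ 4 + 1|_4 = 5 ⇒ 4
(1) 4|_4 = 4 ↦ 5|_5 = 5 ⇒ 4

4, 4, 4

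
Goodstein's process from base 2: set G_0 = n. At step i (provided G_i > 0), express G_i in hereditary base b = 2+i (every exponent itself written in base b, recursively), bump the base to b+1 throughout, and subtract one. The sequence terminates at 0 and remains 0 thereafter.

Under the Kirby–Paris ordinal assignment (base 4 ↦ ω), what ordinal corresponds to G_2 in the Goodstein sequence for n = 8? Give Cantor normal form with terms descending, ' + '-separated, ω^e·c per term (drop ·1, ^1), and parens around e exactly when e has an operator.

G_0 = 8. HB_2(8) = 2^(2 + 1). Bump = 81. G_1 = 80.
G_1 = 80. HB_3(80) = 2·3^3 + 2·3^2 + 2·3 + 2. Bump = 554. G_2 = 553.
G_2 = 553. HB_4(553) = 2·4^4 + 2·4^2 + 2·4 + 1. Bump = 6311. G_3 = 6310.

ω^ω·2 + ω^2·2 + ω·2 + 1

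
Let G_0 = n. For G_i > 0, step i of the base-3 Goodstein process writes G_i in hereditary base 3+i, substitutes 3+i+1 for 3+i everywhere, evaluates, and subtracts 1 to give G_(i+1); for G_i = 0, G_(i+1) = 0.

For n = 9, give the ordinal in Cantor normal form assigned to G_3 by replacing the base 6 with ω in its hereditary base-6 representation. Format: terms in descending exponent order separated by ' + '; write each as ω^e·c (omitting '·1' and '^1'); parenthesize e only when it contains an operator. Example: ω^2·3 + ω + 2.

ω·3 + 1

9 —HB3→ 3^2 —bump→ 4^2 = 16 —(−1)→ 15
15 —HB4→ 3·4 + 3 —bump→ 3·5 + 3 = 18 —(−1)→ 17
17 —HB5→ 3·5 + 2 —bump→ 3·6 + 2 = 20 —(−1)→ 19
19 —HB6→ 3·6 + 1 —bump→ 3·7 + 1 = 22 —(−1)→ 21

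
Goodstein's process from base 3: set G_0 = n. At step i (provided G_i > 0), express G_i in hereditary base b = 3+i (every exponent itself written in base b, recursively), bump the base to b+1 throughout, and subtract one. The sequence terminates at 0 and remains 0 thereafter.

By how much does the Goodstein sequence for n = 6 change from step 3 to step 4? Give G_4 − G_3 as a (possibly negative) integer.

0

[0] 6 ≡ 2·3 (base 3). Lift 4: 8. −1: 7.
[1] 7 ≡ 4 + 3 (base 4). Lift 5: 8. −1: 7.
[2] 7 ≡ 5 + 2 (base 5). Lift 6: 8. −1: 7.
[3] 7 ≡ 6 + 1 (base 6). Lift 7: 8. −1: 7.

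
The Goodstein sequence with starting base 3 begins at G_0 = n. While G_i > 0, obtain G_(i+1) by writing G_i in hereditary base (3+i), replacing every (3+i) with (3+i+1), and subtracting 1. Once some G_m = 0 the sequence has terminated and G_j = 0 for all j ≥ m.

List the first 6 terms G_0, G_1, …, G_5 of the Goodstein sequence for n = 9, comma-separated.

base 3: 9 = 3^2; at 4: 4^2 = 16; next = 15
base 4: 15 = 3·4 + 3; at 5: 3·5 + 3 = 18; next = 17
base 5: 17 = 3·5 + 2; at 6: 3·6 + 2 = 20; next = 19
base 6: 19 = 3·6 + 1; at 7: 3·7 + 1 = 22; next = 21
base 7: 21 = 3·7; at 8: 3·8 = 24; next = 23

9, 15, 17, 19, 21, 23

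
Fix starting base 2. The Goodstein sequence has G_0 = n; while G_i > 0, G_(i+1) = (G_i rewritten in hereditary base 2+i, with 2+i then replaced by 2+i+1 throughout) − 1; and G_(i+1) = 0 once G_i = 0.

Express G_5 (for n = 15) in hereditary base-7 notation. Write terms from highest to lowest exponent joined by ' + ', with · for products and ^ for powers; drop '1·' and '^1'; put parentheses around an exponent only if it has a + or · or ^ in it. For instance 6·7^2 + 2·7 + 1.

G_0=15  [base 2] 2^(2 + 1) + 2^2 + 2 + 1  →[2↦3]→  3^(3 + 1) + 3^3 + 3 + 1 = 112  −1 ⇒ G_1=111
G_1=111  [base 3] 3^(3 + 1) + 3^3 + 3  →[3↦4]→  4^(4 + 1) + 4^4 + 4 = 1284  −1 ⇒ G_2=1283
G_2=1283  [base 4] 4^(4 + 1) + 4^4 + 3  →[4↦5]→  5^(5 + 1) + 5^5 + 3 = 18753  −1 ⇒ G_3=18752
G_3=18752  [base 5] 5^(5 + 1) + 5^5 + 2  →[5↦6]→  6^(6 + 1) + 6^6 + 2 = 326594  −1 ⇒ G_4=326593
G_4=326593  [base 6] 6^(6 + 1) + 6^6 + 1  →[6↦7]→  7^(7 + 1) + 7^7 + 1 = 6588345  −1 ⇒ G_5=6588344
G_5=6588344  [base 7] 7^(7 + 1) + 7^7  →[7↦8]→  8^(8 + 1) + 8^8 = 150994944  −1 ⇒ G_6=150994943

7^(7 + 1) + 7^7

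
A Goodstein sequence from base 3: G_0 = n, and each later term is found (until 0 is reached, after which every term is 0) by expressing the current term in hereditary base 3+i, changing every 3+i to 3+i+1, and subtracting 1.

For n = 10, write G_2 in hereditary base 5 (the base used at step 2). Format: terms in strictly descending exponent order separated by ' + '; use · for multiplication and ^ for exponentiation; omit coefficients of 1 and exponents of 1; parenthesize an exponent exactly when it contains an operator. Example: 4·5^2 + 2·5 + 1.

4·5 + 4

G_0=10  [base 3] 3^2 + 1  →[3↦4]→  4^2 + 1 = 17  −1 ⇒ G_1=16
G_1=16  [base 4] 4^2  →[4↦5]→  5^2 = 25  −1 ⇒ G_2=24
G_2=24  [base 5] 4·5 + 4  →[5↦6]→  4·6 + 4 = 28  −1 ⇒ G_3=27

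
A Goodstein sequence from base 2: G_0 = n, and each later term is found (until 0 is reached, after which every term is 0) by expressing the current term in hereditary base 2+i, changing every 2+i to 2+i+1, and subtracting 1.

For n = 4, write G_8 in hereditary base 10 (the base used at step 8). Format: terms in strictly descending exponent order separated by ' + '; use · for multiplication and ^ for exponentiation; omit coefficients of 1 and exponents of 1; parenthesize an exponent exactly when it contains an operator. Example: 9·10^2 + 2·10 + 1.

G_0 = 4. HB_2(4) = 2^2. Bump = 27. G_1 = 26.
G_1 = 26. HB_3(26) = 2·3^2 + 2·3 + 2. Bump = 42. G_2 = 41.
G_2 = 41. HB_4(41) = 2·4^2 + 2·4 + 1. Bump = 61. G_3 = 60.
G_3 = 60. HB_5(60) = 2·5^2 + 2·5. Bump = 84. G_4 = 83.
G_4 = 83. HB_6(83) = 2·6^2 + 6 + 5. Bump = 110. G_5 = 109.
G_5 = 109. HB_7(109) = 2·7^2 + 7 + 4. Bump = 140. G_6 = 139.
G_6 = 139. HB_8(139) = 2·8^2 + 8 + 3. Bump = 174. G_7 = 173.
G_7 = 173. HB_9(173) = 2·9^2 + 9 + 2. Bump = 212. G_8 = 211.

2·10^2 + 10 + 1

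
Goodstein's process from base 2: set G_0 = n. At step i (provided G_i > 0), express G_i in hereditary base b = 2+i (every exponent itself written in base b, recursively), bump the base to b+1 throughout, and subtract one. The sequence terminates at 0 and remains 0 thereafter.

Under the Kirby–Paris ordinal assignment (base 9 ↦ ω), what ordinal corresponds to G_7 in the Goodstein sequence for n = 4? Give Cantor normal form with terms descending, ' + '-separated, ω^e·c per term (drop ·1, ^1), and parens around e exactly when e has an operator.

ω^2·2 + ω + 2

(0) 4|_2 = 2^2 ↦ 3^3|_3 = 27 ⇒ 26
(1) 26|_3 = 2·3^2 + 2·3 + 2 ↦ 2·4^2 + 2·4 + 2|_4 = 42 ⇒ 41
(2) 41|_4 = 2·4^2 + 2·4 + 1 ↦ 2·5^2 + 2·5 + 1|_5 = 61 ⇒ 60
(3) 60|_5 = 2·5^2 + 2·5 ↦ 2·6^2 + 2·6|_6 = 84 ⇒ 83
(4) 83|_6 = 2·6^2 + 6 + 5 ↦ 2·7^2 + 7 + 5|_7 = 110 ⇒ 109
(5) 109|_7 = 2·7^2 + 7 + 4 ↦ 2·8^2 + 8 + 4|_8 = 140 ⇒ 139
(6) 139|_8 = 2·8^2 + 8 + 3 ↦ 2·9^2 + 9 + 3|_9 = 174 ⇒ 173
(7) 173|_9 = 2·9^2 + 9 + 2 ↦ 2·10^2 + 10 + 2|_10 = 212 ⇒ 211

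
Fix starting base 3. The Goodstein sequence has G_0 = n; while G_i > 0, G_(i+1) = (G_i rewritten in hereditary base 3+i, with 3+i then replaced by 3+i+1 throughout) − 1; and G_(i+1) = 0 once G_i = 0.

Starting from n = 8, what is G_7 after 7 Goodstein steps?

[0] 8 ≡ 2·3 + 2 (base 3). Lift 4: 10. −1: 9.
[1] 9 ≡ 2·4 + 1 (base 4). Lift 5: 11. −1: 10.
[2] 10 ≡ 2·5 (base 5). Lift 6: 12. −1: 11.
[3] 11 ≡ 6 + 5 (base 6). Lift 7: 12. −1: 11.
[4] 11 ≡ 7 + 4 (base 7). Lift 8: 12. −1: 11.
[5] 11 ≡ 8 + 3 (base 8). Lift 9: 12. −1: 11.
[6] 11 ≡ 9 + 2 (base 9). Lift 10: 12. −1: 11.

11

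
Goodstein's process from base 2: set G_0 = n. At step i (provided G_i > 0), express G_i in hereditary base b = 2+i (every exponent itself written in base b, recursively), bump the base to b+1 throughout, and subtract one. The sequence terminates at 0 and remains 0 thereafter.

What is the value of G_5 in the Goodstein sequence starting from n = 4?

109

[0] 4 ≡ 2^2 (base 2). Lift 3: 27. −1: 26.
[1] 26 ≡ 2·3^2 + 2·3 + 2 (base 3). Lift 4: 42. −1: 41.
[2] 41 ≡ 2·4^2 + 2·4 + 1 (base 4). Lift 5: 61. −1: 60.
[3] 60 ≡ 2·5^2 + 2·5 (base 5). Lift 6: 84. −1: 83.
[4] 83 ≡ 2·6^2 + 6 + 5 (base 6). Lift 7: 110. −1: 109.
[5] 109 ≡ 2·7^2 + 7 + 4 (base 7). Lift 8: 140. −1: 139.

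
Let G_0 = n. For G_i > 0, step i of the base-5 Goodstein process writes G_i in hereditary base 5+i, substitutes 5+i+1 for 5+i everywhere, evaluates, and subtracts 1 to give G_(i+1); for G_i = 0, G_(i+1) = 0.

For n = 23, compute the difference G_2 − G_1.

[0] 23 ≡ 4·5 + 3 (base 5). Lift 6: 27. −1: 26.
[1] 26 ≡ 4·6 + 2 (base 6). Lift 7: 30. −1: 29.

3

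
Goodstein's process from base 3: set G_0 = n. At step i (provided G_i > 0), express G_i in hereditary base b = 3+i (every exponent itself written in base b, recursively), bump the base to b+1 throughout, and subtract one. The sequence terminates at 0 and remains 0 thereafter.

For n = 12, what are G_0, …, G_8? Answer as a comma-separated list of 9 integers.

12 —HB3→ 3^2 + 3 —bump→ 4^2 + 4 = 20 —(−1)→ 19
19 —HB4→ 4^2 + 3 —bump→ 5^2 + 3 = 28 —(−1)→ 27
27 —HB5→ 5^2 + 2 —bump→ 6^2 + 2 = 38 —(−1)→ 37
37 —HB6→ 6^2 + 1 —bump→ 7^2 + 1 = 50 —(−1)→ 49
49 —HB7→ 7^2 —bump→ 8^2 = 64 —(−1)→ 63
63 —HB8→ 7·8 + 7 —bump→ 7·9 + 7 = 70 —(−1)→ 69
69 —HB9→ 7·9 + 6 —bump→ 7·10 + 6 = 76 —(−1)→ 75
75 —HB10→ 7·10 + 5 —bump→ 7·11 + 5 = 82 —(−1)→ 81

12, 19, 27, 37, 49, 63, 69, 75, 81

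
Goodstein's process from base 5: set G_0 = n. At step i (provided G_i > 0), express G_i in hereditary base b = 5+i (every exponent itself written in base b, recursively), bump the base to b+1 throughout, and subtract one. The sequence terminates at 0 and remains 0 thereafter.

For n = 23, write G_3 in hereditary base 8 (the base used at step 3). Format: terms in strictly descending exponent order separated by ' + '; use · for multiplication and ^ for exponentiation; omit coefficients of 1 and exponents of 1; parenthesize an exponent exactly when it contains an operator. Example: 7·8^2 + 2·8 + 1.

4·8

G_0 = 23. HB_5(23) = 4·5 + 3. Bump = 27. G_1 = 26.
G_1 = 26. HB_6(26) = 4·6 + 2. Bump = 30. G_2 = 29.
G_2 = 29. HB_7(29) = 4·7 + 1. Bump = 33. G_3 = 32.
G_3 = 32. HB_8(32) = 4·8. Bump = 36. G_4 = 35.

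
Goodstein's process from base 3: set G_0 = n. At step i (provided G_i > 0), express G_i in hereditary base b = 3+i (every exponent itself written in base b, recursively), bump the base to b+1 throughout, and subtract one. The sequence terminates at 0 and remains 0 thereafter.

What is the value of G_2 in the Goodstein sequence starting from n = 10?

i=0: 10 = 3^2 + 1 (b=3); 3→4: 4^2 + 1 = 17; 17−1 = 16
i=1: 16 = 4^2 (b=4); 4→5: 5^2 = 25; 25−1 = 24

24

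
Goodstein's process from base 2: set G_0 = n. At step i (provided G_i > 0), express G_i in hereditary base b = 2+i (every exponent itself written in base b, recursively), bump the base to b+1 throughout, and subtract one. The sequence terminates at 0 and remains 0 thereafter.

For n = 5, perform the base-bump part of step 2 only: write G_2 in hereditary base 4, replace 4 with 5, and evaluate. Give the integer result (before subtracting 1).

468

(0) 5|_2 = 2^2 + 1 ↦ 3^3 + 1|_3 = 28 ⇒ 27
(1) 27|_3 = 3^3 ↦ 4^4|_4 = 256 ⇒ 255
(2) 255|_4 = 3·4^3 + 3·4^2 + 3·4 + 3 ↦ 3·5^3 + 3·5^2 + 3·5 + 3|_5 = 468 ⇒ 467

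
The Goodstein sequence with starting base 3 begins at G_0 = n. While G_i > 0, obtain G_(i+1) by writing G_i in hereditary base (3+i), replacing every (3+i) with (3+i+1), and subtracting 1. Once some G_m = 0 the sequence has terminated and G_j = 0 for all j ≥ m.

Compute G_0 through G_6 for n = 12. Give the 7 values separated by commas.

12, 19, 27, 37, 49, 63, 69

12 —HB3→ 3^2 + 3 —bump→ 4^2 + 4 = 20 —(−1)→ 19
19 —HB4→ 4^2 + 3 —bump→ 5^2 + 3 = 28 —(−1)→ 27
27 —HB5→ 5^2 + 2 —bump→ 6^2 + 2 = 38 —(−1)→ 37
37 —HB6→ 6^2 + 1 —bump→ 7^2 + 1 = 50 —(−1)→ 49
49 —HB7→ 7^2 —bump→ 8^2 = 64 —(−1)→ 63
63 —HB8→ 7·8 + 7 —bump→ 7·9 + 7 = 70 —(−1)→ 69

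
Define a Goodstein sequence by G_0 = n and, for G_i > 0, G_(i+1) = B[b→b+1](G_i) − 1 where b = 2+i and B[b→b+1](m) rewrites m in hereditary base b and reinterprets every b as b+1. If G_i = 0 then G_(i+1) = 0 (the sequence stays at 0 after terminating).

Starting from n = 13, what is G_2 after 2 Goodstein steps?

1279

13 —HB2→ 2^(2 + 1) + 2^2 + 1 —bump→ 3^(3 + 1) + 3^3 + 1 = 109 —(−1)→ 108
108 —HB3→ 3^(3 + 1) + 3^3 —bump→ 4^(4 + 1) + 4^4 = 1280 —(−1)→ 1279
1279 —HB4→ 4^(4 + 1) + 3·4^3 + 3·4^2 + 3·4 + 3 —bump→ 5^(5 + 1) + 3·5^3 + 3·5^2 + 3·5 + 3 = 16093 —(−1)→ 16092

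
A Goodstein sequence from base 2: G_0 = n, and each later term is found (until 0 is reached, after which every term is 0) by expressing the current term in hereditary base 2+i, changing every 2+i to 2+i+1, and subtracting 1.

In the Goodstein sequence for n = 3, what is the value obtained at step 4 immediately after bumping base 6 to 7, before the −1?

G_0=3  [base 2] 2 + 1  →[2↦3]→  3 + 1 = 4  −1 ⇒ G_1=3
G_1=3  [base 3] 3  →[3↦4]→  4 = 4  −1 ⇒ G_2=3
G_2=3  [base 4] 3  →[4↦5]→  3 = 3  −1 ⇒ G_3=2
G_3=2  [base 5] 2  →[5↦6]→  2 = 2  −1 ⇒ G_4=1
G_4=1  [base 6] 1  →[6↦7]→  1 = 1  −1 ⇒ G_5=0

1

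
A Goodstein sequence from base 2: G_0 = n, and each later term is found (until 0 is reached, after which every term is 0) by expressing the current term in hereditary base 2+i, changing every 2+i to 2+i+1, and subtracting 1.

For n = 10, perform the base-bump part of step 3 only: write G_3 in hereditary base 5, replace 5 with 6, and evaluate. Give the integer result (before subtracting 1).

279936

(0) 10|_2 = 2^(2 + 1) + 2 ↦ 3^(3 + 1) + 3|_3 = 84 ⇒ 83
(1) 83|_3 = 3^(3 + 1) + 2 ↦ 4^(4 + 1) + 2|_4 = 1026 ⇒ 1025
(2) 1025|_4 = 4^(4 + 1) + 1 ↦ 5^(5 + 1) + 1|_5 = 15626 ⇒ 15625
(3) 15625|_5 = 5^(5 + 1) ↦ 6^(6 + 1)|_6 = 279936 ⇒ 279935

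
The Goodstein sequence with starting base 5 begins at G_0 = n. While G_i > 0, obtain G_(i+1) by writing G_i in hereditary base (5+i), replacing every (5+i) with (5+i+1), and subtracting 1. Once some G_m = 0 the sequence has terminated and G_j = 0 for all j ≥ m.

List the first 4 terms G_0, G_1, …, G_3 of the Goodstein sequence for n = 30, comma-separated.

G_0 = 30. HB_5(30) = 5^2 + 5. Bump = 42. G_1 = 41.
G_1 = 41. HB_6(41) = 6^2 + 5. Bump = 54. G_2 = 53.
G_2 = 53. HB_7(53) = 7^2 + 4. Bump = 68. G_3 = 67.

30, 41, 53, 67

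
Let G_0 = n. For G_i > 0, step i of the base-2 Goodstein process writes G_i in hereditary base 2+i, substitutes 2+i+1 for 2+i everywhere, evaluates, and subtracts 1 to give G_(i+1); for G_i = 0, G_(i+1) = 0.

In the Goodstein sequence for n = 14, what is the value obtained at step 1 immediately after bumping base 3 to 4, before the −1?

14 —HB2→ 2^(2 + 1) + 2^2 + 2 —bump→ 3^(3 + 1) + 3^3 + 3 = 111 —(−1)→ 110
110 —HB3→ 3^(3 + 1) + 3^3 + 2 —bump→ 4^(4 + 1) + 4^4 + 2 = 1282 —(−1)→ 1281

1282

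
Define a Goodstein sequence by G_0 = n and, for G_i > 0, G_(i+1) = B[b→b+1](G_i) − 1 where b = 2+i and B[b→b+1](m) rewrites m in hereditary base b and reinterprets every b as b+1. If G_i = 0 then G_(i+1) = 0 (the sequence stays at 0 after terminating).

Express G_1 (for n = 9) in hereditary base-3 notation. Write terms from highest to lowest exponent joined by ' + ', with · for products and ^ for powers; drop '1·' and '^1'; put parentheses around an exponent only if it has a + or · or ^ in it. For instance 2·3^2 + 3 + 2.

(0) 9|_2 = 2^(2 + 1) + 1 ↦ 3^(3 + 1) + 1|_3 = 82 ⇒ 81
(1) 81|_3 = 3^(3 + 1) ↦ 4^(4 + 1)|_4 = 1024 ⇒ 1023

3^(3 + 1)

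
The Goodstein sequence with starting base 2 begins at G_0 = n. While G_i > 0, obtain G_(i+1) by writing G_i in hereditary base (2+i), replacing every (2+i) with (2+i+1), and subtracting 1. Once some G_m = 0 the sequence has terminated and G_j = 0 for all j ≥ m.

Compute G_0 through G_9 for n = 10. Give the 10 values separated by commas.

[0] 10 ≡ 2^(2 + 1) + 2 (base 2). Lift 3: 84. −1: 83.
[1] 83 ≡ 3^(3 + 1) + 2 (base 3). Lift 4: 1026. −1: 1025.
[2] 1025 ≡ 4^(4 + 1) + 1 (base 4). Lift 5: 15626. −1: 15625.
[3] 15625 ≡ 5^(5 + 1) (base 5). Lift 6: 279936. −1: 279935.
[4] 279935 ≡ 5·6^6 + 5·6^5 + 5·6^4 + 5·6^3 + 5·6^2 + 5·6 + 5 (base 6). Lift 7: 4215755. −1: 4215754.
[5] 4215754 ≡ 5·7^7 + 5·7^5 + 5·7^4 + 5·7^3 + 5·7^2 + 5·7 + 4 (base 7). Lift 8: 84073324. −1: 84073323.
[6] 84073323 ≡ 5·8^8 + 5·8^5 + 5·8^4 + 5·8^3 + 5·8^2 + 5·8 + 3 (base 8). Lift 9: 1937434593. −1: 1937434592.
[7] 1937434592 ≡ 5·9^9 + 5·9^5 + 5·9^4 + 5·9^3 + 5·9^2 + 5·9 + 2 (base 9). Lift 10: 50000555552. −1: 50000555551.
[8] 50000555551 ≡ 5·10^10 + 5·10^5 + 5·10^4 + 5·10^3 + 5·10^2 + 5·10 + 1 (base 10). Lift 11: 1426559238831. −1: 1426559238830.

10, 83, 1025, 15625, 279935, 4215754, 84073323, 1937434592, 50000555551, 1426559238830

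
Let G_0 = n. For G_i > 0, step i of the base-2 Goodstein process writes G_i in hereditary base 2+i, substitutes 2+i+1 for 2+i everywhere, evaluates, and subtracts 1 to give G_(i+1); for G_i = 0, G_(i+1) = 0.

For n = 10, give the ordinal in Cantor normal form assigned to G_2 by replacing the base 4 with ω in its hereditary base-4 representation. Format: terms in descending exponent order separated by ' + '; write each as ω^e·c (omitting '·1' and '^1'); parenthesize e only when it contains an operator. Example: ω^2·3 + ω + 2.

ω^(ω + 1) + 1

G_0=10  [base 2] 2^(2 + 1) + 2  →[2↦3]→  3^(3 + 1) + 3 = 84  −1 ⇒ G_1=83
G_1=83  [base 3] 3^(3 + 1) + 2  →[3↦4]→  4^(4 + 1) + 2 = 1026  −1 ⇒ G_2=1025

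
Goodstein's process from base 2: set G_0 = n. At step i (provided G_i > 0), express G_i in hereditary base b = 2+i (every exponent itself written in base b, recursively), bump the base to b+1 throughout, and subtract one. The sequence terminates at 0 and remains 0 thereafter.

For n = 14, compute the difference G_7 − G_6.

step 0: 14 = 2^(2 + 1) + 2^2 + 2; sub 3 for 2: 3^(3 + 1) + 3^3 + 3; = 111; G_1 = 111−1 = 110
step 1: 110 = 3^(3 + 1) + 3^3 + 2; sub 4 for 3: 4^(4 + 1) + 4^4 + 2; = 1282; G_2 = 1282−1 = 1281
step 2: 1281 = 4^(4 + 1) + 4^4 + 1; sub 5 for 4: 5^(5 + 1) + 5^5 + 1; = 18751; G_3 = 18751−1 = 18750
step 3: 18750 = 5^(5 + 1) + 5^5; sub 6 for 5: 6^(6 + 1) + 6^6; = 326592; G_4 = 326592−1 = 326591
step 4: 326591 = 6^(6 + 1) + 5·6^5 + 5·6^4 + 5·6^3 + 5·6^2 + 5·6 + 5; sub 7 for 6: 7^(7 + 1) + 5·7^5 + 5·7^4 + 5·7^3 + 5·7^2 + 5·7 + 5; = 5862841; G_5 = 5862841−1 = 5862840
step 5: 5862840 = 7^(7 + 1) + 5·7^5 + 5·7^4 + 5·7^3 + 5·7^2 + 5·7 + 4; sub 8 for 7: 8^(8 + 1) + 5·8^5 + 5·8^4 + 5·8^3 + 5·8^2 + 5·8 + 4; = 134404972; G_6 = 134404972−1 = 134404971
step 6: 134404971 = 8^(8 + 1) + 5·8^5 + 5·8^4 + 5·8^3 + 5·8^2 + 5·8 + 3; sub 9 for 8: 9^(9 + 1) + 5·9^5 + 5·9^4 + 5·9^3 + 5·9^2 + 5·9 + 3; = 3487116549; G_7 = 3487116549−1 = 3487116548

3352711577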